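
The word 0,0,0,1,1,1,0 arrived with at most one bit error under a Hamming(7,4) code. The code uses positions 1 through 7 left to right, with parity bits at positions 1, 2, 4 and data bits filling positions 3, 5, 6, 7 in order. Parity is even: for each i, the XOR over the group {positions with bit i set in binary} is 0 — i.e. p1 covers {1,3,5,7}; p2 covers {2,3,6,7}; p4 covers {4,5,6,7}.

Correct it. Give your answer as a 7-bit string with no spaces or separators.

0001111

s1 (pos 1,3,5,7): 0⊕0⊕1⊕0 = 1
s2 (pos 2,3,6,7): 0⊕0⊕1⊕0 = 1
s4 (pos 4,5,6,7): 1⊕1⊕1⊕0 = 1
Syndrome s4…s1 = 111 → error at position 7.
Flip position 7: 0001110 → 0001111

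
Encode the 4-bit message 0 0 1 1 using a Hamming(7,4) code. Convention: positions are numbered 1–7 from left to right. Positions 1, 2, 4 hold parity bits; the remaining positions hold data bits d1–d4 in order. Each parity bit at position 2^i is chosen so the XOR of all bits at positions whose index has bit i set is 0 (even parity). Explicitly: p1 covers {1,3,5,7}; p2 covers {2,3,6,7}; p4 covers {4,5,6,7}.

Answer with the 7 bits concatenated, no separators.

1000011

Place data at non-parity positions: p1 p2 0 p4 0 1 1
p1 (pos 1,3,5,7): XOR of data positions = 0⊕0⊕1 = 1
p2 (pos 2,3,6,7): XOR of data positions = 0⊕1⊕1 = 0
p4 (pos 4,5,6,7): XOR of data positions = 0⊕1⊕1 = 0
Codeword: 1000011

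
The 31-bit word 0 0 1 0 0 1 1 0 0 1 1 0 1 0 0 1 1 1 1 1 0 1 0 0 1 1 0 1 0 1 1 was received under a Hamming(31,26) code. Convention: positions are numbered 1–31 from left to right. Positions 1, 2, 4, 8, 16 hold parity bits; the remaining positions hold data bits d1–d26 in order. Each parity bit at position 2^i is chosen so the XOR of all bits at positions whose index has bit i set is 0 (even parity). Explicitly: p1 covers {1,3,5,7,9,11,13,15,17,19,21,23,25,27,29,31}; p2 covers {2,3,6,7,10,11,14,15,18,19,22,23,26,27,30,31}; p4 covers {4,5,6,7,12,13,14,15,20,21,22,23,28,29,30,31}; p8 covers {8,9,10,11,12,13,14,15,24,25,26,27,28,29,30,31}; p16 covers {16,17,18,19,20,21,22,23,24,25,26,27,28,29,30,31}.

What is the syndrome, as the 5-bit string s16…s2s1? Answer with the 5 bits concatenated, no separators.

10010

s1 (pos 1,3,5,7,9,11,13,15,17,19,21,23,25,27,29,31): 0⊕1⊕0⊕1⊕0⊕1⊕1⊕0⊕1⊕1⊕0⊕0⊕1⊕0⊕0⊕1 = 0
s2 (pos 2,3,6,7,10,11,14,15,18,19,22,23,26,27,30,31): 0⊕1⊕1⊕1⊕1⊕1⊕0⊕0⊕1⊕1⊕1⊕0⊕1⊕0⊕1⊕1 = 1
s4 (pos 4,5,6,7,12,13,14,15,20,21,22,23,28,29,30,31): 0⊕0⊕1⊕1⊕0⊕1⊕0⊕0⊕1⊕0⊕1⊕0⊕1⊕0⊕1⊕1 = 0
s8 (pos 8,9,10,11,12,13,14,15,24,25,26,27,28,29,30,31): 0⊕0⊕1⊕1⊕0⊕1⊕0⊕0⊕0⊕1⊕1⊕0⊕1⊕0⊕1⊕1 = 0
s16 (pos 16,17,18,19,20,21,22,23,24,25,26,27,28,29,30,31): 1⊕1⊕1⊕1⊕1⊕0⊕1⊕0⊕0⊕1⊕1⊕0⊕1⊕0⊕1⊕1 = 1
Syndrome s16…s1 = 10010 → error at position 18.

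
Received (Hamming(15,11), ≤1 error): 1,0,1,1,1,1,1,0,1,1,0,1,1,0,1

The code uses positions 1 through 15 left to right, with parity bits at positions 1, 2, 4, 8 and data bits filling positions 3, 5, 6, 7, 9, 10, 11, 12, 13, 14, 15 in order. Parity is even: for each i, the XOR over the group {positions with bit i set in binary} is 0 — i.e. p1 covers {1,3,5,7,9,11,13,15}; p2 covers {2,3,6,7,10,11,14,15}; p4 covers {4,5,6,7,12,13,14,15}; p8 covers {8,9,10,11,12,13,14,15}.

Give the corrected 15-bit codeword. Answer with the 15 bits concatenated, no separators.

101111101101100

s1 (pos 1,3,5,7,9,11,13,15): 1⊕1⊕1⊕1⊕1⊕0⊕1⊕1 = 1
s2 (pos 2,3,6,7,10,11,14,15): 0⊕1⊕1⊕1⊕1⊕0⊕0⊕1 = 1
s4 (pos 4,5,6,7,12,13,14,15): 1⊕1⊕1⊕1⊕1⊕1⊕0⊕1 = 1
s8 (pos 8,9,10,11,12,13,14,15): 0⊕1⊕1⊕0⊕1⊕1⊕0⊕1 = 1
Syndrome s8…s1 = 1111 → error at position 15.
Flip position 15: 101111101101101 → 101111101101100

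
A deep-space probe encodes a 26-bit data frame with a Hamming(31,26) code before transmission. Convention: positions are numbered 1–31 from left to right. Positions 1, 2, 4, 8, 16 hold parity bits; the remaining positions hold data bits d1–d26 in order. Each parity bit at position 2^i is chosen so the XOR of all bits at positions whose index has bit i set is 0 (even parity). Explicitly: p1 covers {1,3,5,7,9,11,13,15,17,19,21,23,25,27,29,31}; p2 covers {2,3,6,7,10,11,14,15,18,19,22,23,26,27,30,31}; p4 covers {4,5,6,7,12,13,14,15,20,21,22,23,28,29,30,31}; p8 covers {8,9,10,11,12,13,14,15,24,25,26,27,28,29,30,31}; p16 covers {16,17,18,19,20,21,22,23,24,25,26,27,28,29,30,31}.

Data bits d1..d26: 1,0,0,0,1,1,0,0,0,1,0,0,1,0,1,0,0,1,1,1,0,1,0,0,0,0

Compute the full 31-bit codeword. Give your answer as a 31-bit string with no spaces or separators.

Place data at non-parity positions: p1 p2 1 p4 0 0 0 p8 1 1 0 0 0 1 0 p16 0 1 0 1 0 0 1 1 1 0 1 0 0 0 0
p1 (pos 1,3,5,7,9,11,13,15,17,19,21,23,25,27,29,31): XOR of data positions = 1⊕0⊕0⊕1⊕0⊕0⊕0⊕0⊕0⊕0⊕1⊕1⊕1⊕0⊕0 = 1
p2 (pos 2,3,6,7,10,11,14,15,18,19,22,23,26,27,30,31): XOR of data positions = 1⊕0⊕0⊕1⊕0⊕1⊕0⊕1⊕0⊕0⊕1⊕0⊕1⊕0⊕0 = 0
p4 (pos 4,5,6,7,12,13,14,15,20,21,22,23,28,29,30,31): XOR of data positions = 0⊕0⊕0⊕0⊕0⊕1⊕0⊕1⊕0⊕0⊕1⊕0⊕0⊕0⊕0 = 1
p8 (pos 8,9,10,11,12,13,14,15,24,25,26,27,28,29,30,31): XOR of data positions = 1⊕1⊕0⊕0⊕0⊕1⊕0⊕1⊕1⊕0⊕1⊕0⊕0⊕0⊕0 = 0
p16 (pos 16,17,18,19,20,21,22,23,24,25,26,27,28,29,30,31): XOR of data positions = 0⊕1⊕0⊕1⊕0⊕0⊕1⊕1⊕1⊕0⊕1⊕0⊕0⊕0⊕0 = 0
Codeword: 1011000011000100010100111010000

1011000011000100010100111010000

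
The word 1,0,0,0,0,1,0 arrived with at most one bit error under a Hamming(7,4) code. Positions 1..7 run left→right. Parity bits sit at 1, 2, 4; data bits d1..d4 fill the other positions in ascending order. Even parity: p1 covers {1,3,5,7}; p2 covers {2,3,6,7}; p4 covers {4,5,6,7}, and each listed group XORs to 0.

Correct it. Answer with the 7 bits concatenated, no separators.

s1 (pos 1,3,5,7): 1⊕0⊕0⊕0 = 1
s2 (pos 2,3,6,7): 0⊕0⊕1⊕0 = 1
s4 (pos 4,5,6,7): 0⊕0⊕1⊕0 = 1
Syndrome s4…s1 = 111 → error at position 7.
Flip position 7: 1000010 → 1000011

1000011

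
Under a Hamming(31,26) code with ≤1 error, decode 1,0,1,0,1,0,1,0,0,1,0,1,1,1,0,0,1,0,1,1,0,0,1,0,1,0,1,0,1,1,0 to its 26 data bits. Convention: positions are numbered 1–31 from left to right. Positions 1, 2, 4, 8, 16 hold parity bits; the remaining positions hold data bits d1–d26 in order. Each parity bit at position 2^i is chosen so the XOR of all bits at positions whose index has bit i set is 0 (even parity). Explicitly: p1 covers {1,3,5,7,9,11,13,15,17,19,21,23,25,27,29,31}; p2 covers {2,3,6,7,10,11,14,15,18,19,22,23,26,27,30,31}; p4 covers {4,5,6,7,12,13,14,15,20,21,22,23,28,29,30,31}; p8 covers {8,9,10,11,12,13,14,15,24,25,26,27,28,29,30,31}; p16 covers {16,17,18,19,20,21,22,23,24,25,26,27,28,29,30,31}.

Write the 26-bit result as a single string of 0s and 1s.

s1 (pos 1,3,5,7,9,11,13,15,17,19,21,23,25,27,29,31): 1⊕1⊕1⊕1⊕0⊕0⊕1⊕0⊕1⊕1⊕0⊕1⊕1⊕1⊕1⊕0 = 1
s2 (pos 2,3,6,7,10,11,14,15,18,19,22,23,26,27,30,31): 0⊕1⊕0⊕1⊕1⊕0⊕1⊕0⊕0⊕1⊕0⊕1⊕0⊕1⊕1⊕0 = 0
s4 (pos 4,5,6,7,12,13,14,15,20,21,22,23,28,29,30,31): 0⊕1⊕0⊕1⊕1⊕1⊕1⊕0⊕1⊕0⊕0⊕1⊕0⊕1⊕1⊕0 = 1
s8 (pos 8,9,10,11,12,13,14,15,24,25,26,27,28,29,30,31): 0⊕0⊕1⊕0⊕1⊕1⊕1⊕0⊕0⊕1⊕0⊕1⊕0⊕1⊕1⊕0 = 0
s16 (pos 16,17,18,19,20,21,22,23,24,25,26,27,28,29,30,31): 0⊕1⊕0⊕1⊕1⊕0⊕0⊕1⊕0⊕1⊕0⊕1⊕0⊕1⊕1⊕0 = 0
Syndrome s16…s1 = 00101 → error at position 5.
Flip position 5: 1010101001011100101100101010110 → 1010001001011100101100101010110
Read data bits from positions 3,5,6,7,9,10,11,12,13,14,15,17,18,19,20,21,22,23,24,25,26,27,28,29,30,31: 10010101110101100101010110

10010101110101100101010110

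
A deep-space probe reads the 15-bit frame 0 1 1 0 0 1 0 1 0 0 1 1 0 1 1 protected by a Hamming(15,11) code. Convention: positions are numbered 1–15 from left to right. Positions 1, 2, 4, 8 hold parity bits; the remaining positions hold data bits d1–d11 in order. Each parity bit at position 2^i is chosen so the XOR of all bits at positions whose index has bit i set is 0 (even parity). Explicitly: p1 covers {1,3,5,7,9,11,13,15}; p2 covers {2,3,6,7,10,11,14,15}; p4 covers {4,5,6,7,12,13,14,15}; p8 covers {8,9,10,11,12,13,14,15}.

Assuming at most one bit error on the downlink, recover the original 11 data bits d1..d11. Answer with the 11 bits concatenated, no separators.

s1 (pos 1,3,5,7,9,11,13,15): 0⊕1⊕0⊕0⊕0⊕1⊕0⊕1 = 1
s2 (pos 2,3,6,7,10,11,14,15): 1⊕1⊕1⊕0⊕0⊕1⊕1⊕1 = 0
s4 (pos 4,5,6,7,12,13,14,15): 0⊕0⊕1⊕0⊕1⊕0⊕1⊕1 = 0
s8 (pos 8,9,10,11,12,13,14,15): 1⊕0⊕0⊕1⊕1⊕0⊕1⊕1 = 1
Syndrome s8…s1 = 1001 → error at position 9.
Flip position 9: 011001010011011 → 011001011011011
Read data bits from positions 3,5,6,7,9,10,11,12,13,14,15: 10101011011

10101011011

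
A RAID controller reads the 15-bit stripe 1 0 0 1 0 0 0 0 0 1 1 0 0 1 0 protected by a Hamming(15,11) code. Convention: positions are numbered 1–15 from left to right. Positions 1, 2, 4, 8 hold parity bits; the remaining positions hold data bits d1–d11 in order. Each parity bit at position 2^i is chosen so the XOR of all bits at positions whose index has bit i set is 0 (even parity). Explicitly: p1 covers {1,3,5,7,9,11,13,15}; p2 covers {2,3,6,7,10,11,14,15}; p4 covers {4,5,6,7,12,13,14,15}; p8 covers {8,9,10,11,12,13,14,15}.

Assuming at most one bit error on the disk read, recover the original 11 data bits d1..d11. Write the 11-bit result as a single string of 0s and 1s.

s1 (pos 1,3,5,7,9,11,13,15): 1⊕0⊕0⊕0⊕0⊕1⊕0⊕0 = 0
s2 (pos 2,3,6,7,10,11,14,15): 0⊕0⊕0⊕0⊕1⊕1⊕1⊕0 = 1
s4 (pos 4,5,6,7,12,13,14,15): 1⊕0⊕0⊕0⊕0⊕0⊕1⊕0 = 0
s8 (pos 8,9,10,11,12,13,14,15): 0⊕0⊕1⊕1⊕0⊕0⊕1⊕0 = 1
Syndrome s8…s1 = 1010 → error at position 10.
Flip position 10: 100100000110010 → 100100000010010
Read data bits from positions 3,5,6,7,9,10,11,12,13,14,15: 00000010010

00000010010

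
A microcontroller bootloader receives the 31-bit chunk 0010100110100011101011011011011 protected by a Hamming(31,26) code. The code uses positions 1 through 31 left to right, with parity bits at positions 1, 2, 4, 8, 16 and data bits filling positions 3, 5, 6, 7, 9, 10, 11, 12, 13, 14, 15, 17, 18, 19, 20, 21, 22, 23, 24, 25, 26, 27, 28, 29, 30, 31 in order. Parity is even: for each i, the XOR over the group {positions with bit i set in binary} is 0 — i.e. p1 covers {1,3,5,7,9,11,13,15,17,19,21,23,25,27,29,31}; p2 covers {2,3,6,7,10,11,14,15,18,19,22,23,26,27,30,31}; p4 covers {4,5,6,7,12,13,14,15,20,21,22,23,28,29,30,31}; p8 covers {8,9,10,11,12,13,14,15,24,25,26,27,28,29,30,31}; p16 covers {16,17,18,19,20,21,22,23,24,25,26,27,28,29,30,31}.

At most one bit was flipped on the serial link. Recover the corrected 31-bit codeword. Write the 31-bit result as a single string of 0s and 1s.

0010100110100011101001011011011

s1 (pos 1,3,5,7,9,11,13,15,17,19,21,23,25,27,29,31): 0⊕1⊕1⊕0⊕1⊕1⊕0⊕1⊕1⊕1⊕1⊕0⊕1⊕1⊕0⊕1 = 1
s2 (pos 2,3,6,7,10,11,14,15,18,19,22,23,26,27,30,31): 0⊕1⊕0⊕0⊕0⊕1⊕0⊕1⊕0⊕1⊕1⊕0⊕0⊕1⊕1⊕1 = 0
s4 (pos 4,5,6,7,12,13,14,15,20,21,22,23,28,29,30,31): 0⊕1⊕0⊕0⊕0⊕0⊕0⊕1⊕0⊕1⊕1⊕0⊕1⊕0⊕1⊕1 = 1
s8 (pos 8,9,10,11,12,13,14,15,24,25,26,27,28,29,30,31): 1⊕1⊕0⊕1⊕0⊕0⊕0⊕1⊕1⊕1⊕0⊕1⊕1⊕0⊕1⊕1 = 0
s16 (pos 16,17,18,19,20,21,22,23,24,25,26,27,28,29,30,31): 1⊕1⊕0⊕1⊕0⊕1⊕1⊕0⊕1⊕1⊕0⊕1⊕1⊕0⊕1⊕1 = 1
Syndrome s16…s1 = 10101 → error at position 21.
Flip position 21: 0010100110100011101011011011011 → 0010100110100011101001011011011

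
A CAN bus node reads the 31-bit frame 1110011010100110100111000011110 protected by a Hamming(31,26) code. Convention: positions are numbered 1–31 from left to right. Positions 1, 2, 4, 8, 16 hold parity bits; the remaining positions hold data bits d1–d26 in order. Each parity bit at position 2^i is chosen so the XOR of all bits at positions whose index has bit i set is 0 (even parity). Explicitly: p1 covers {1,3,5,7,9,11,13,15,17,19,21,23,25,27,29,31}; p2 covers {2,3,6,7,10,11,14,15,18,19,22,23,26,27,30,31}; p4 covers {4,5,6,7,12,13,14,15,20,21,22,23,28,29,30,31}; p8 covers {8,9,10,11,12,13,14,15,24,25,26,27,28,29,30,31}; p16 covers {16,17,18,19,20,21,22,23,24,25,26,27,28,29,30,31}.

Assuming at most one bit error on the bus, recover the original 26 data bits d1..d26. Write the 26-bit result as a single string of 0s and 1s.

s1 (pos 1,3,5,7,9,11,13,15,17,19,21,23,25,27,29,31): 1⊕1⊕0⊕1⊕1⊕1⊕0⊕1⊕1⊕0⊕1⊕0⊕0⊕1⊕1⊕0 = 0
s2 (pos 2,3,6,7,10,11,14,15,18,19,22,23,26,27,30,31): 1⊕1⊕1⊕1⊕0⊕1⊕1⊕1⊕0⊕0⊕1⊕0⊕0⊕1⊕1⊕0 = 0
s4 (pos 4,5,6,7,12,13,14,15,20,21,22,23,28,29,30,31): 0⊕0⊕1⊕1⊕0⊕0⊕1⊕1⊕1⊕1⊕1⊕0⊕1⊕1⊕1⊕0 = 0
s8 (pos 8,9,10,11,12,13,14,15,24,25,26,27,28,29,30,31): 0⊕1⊕0⊕1⊕0⊕0⊕1⊕1⊕0⊕0⊕0⊕1⊕1⊕1⊕1⊕0 = 0
s16 (pos 16,17,18,19,20,21,22,23,24,25,26,27,28,29,30,31): 0⊕1⊕0⊕0⊕1⊕1⊕1⊕0⊕0⊕0⊕0⊕1⊕1⊕1⊕1⊕0 = 0
Syndrome s16…s1 = 00000 → no error.
Read data bits from positions 3,5,6,7,9,10,11,12,13,14,15,17,18,19,20,21,22,23,24,25,26,27,28,29,30,31: 10111010011100111000011110

10111010011100111000011110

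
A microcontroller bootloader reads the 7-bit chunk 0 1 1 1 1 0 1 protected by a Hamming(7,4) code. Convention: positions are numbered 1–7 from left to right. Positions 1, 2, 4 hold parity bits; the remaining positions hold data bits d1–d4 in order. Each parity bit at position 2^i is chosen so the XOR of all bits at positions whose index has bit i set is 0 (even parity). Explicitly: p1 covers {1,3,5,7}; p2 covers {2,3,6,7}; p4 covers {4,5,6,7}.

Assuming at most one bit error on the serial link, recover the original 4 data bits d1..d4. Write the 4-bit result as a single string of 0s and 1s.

1100

s1 (pos 1,3,5,7): 0⊕1⊕1⊕1 = 1
s2 (pos 2,3,6,7): 1⊕1⊕0⊕1 = 1
s4 (pos 4,5,6,7): 1⊕1⊕0⊕1 = 1
Syndrome s4…s1 = 111 → error at position 7.
Flip position 7: 0111101 → 0111100
Read data bits from positions 3,5,6,7: 1100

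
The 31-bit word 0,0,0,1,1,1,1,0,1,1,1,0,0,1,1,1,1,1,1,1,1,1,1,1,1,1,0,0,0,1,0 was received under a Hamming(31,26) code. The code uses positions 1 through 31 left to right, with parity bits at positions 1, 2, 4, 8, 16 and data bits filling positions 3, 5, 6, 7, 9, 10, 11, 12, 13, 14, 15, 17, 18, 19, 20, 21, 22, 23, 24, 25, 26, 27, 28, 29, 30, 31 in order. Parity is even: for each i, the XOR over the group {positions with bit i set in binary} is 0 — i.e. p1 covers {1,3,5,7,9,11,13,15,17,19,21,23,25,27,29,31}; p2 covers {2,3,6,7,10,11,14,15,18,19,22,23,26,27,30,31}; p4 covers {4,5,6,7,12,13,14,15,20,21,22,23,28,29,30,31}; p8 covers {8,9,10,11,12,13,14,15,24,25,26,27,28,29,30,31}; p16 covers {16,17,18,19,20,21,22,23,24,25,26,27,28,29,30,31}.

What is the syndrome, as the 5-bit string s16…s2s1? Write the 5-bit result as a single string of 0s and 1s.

s1 (pos 1,3,5,7,9,11,13,15,17,19,21,23,25,27,29,31): 0⊕0⊕1⊕1⊕1⊕1⊕0⊕1⊕1⊕1⊕1⊕1⊕1⊕0⊕0⊕0 = 0
s2 (pos 2,3,6,7,10,11,14,15,18,19,22,23,26,27,30,31): 0⊕0⊕1⊕1⊕1⊕1⊕1⊕1⊕1⊕1⊕1⊕1⊕1⊕0⊕1⊕0 = 0
s4 (pos 4,5,6,7,12,13,14,15,20,21,22,23,28,29,30,31): 1⊕1⊕1⊕1⊕0⊕0⊕1⊕1⊕1⊕1⊕1⊕1⊕0⊕0⊕1⊕0 = 1
s8 (pos 8,9,10,11,12,13,14,15,24,25,26,27,28,29,30,31): 0⊕1⊕1⊕1⊕0⊕0⊕1⊕1⊕1⊕1⊕1⊕0⊕0⊕0⊕1⊕0 = 1
s16 (pos 16,17,18,19,20,21,22,23,24,25,26,27,28,29,30,31): 1⊕1⊕1⊕1⊕1⊕1⊕1⊕1⊕1⊕1⊕1⊕0⊕0⊕0⊕1⊕0 = 0
Syndrome s16…s1 = 01100 → error at position 12.

01100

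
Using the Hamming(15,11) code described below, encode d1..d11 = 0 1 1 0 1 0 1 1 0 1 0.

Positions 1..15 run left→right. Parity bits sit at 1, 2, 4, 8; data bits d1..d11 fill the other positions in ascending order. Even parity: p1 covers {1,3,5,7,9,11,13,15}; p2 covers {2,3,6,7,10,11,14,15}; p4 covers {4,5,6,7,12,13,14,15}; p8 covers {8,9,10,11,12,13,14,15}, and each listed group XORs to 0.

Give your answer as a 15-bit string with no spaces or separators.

110011001011010

Place data at non-parity positions: p1 p2 0 p4 1 1 0 p8 1 0 1 1 0 1 0
p1 (pos 1,3,5,7,9,11,13,15): XOR of data positions = 0⊕1⊕0⊕1⊕1⊕0⊕0 = 1
p2 (pos 2,3,6,7,10,11,14,15): XOR of data positions = 0⊕1⊕0⊕0⊕1⊕1⊕0 = 1
p4 (pos 4,5,6,7,12,13,14,15): XOR of data positions = 1⊕1⊕0⊕1⊕0⊕1⊕0 = 0
p8 (pos 8,9,10,11,12,13,14,15): XOR of data positions = 1⊕0⊕1⊕1⊕0⊕1⊕0 = 0
Codeword: 110011001011010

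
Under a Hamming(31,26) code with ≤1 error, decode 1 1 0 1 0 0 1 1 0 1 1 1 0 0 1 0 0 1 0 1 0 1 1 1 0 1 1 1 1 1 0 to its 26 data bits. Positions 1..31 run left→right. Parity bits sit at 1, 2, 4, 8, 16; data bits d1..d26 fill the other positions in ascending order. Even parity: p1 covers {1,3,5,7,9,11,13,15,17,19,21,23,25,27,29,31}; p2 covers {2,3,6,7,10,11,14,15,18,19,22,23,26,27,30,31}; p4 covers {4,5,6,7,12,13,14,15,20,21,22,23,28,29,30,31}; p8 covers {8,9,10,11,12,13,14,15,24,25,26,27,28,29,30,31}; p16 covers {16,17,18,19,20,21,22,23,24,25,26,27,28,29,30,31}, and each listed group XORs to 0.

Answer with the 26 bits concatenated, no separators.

s1 (pos 1,3,5,7,9,11,13,15,17,19,21,23,25,27,29,31): 1⊕0⊕0⊕1⊕0⊕1⊕0⊕1⊕0⊕0⊕0⊕1⊕0⊕1⊕1⊕0 = 1
s2 (pos 2,3,6,7,10,11,14,15,18,19,22,23,26,27,30,31): 1⊕0⊕0⊕1⊕1⊕1⊕0⊕1⊕1⊕0⊕1⊕1⊕1⊕1⊕1⊕0 = 1
s4 (pos 4,5,6,7,12,13,14,15,20,21,22,23,28,29,30,31): 1⊕0⊕0⊕1⊕1⊕0⊕0⊕1⊕1⊕0⊕1⊕1⊕1⊕1⊕1⊕0 = 0
s8 (pos 8,9,10,11,12,13,14,15,24,25,26,27,28,29,30,31): 1⊕0⊕1⊕1⊕1⊕0⊕0⊕1⊕1⊕0⊕1⊕1⊕1⊕1⊕1⊕0 = 1
s16 (pos 16,17,18,19,20,21,22,23,24,25,26,27,28,29,30,31): 0⊕0⊕1⊕0⊕1⊕0⊕1⊕1⊕1⊕0⊕1⊕1⊕1⊕1⊕1⊕0 = 0
Syndrome s16…s1 = 01011 → error at position 11.
Flip position 11: 1101001101110010010101110111110 → 1101001101010010010101110111110
Read data bits from positions 3,5,6,7,9,10,11,12,13,14,15,17,18,19,20,21,22,23,24,25,26,27,28,29,30,31: 00010101001010101110111110

00010101001010101110111110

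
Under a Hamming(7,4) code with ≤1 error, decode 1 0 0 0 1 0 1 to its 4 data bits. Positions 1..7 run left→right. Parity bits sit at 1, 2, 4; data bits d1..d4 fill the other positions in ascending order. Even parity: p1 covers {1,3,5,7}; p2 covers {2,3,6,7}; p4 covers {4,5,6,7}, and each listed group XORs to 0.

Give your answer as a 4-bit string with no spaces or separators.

1101

s1 (pos 1,3,5,7): 1⊕0⊕1⊕1 = 1
s2 (pos 2,3,6,7): 0⊕0⊕0⊕1 = 1
s4 (pos 4,5,6,7): 0⊕1⊕0⊕1 = 0
Syndrome s4…s1 = 011 → error at position 3.
Flip position 3: 1000101 → 1010101
Read data bits from positions 3,5,6,7: 1101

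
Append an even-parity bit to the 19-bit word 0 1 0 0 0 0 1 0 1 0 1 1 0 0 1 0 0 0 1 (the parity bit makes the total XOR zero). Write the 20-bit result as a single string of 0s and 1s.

01000010101100100011

XOR of the 19 data bits: 0⊕1⊕0⊕0⊕0⊕0⊕1⊕0⊕1⊕0⊕1⊕1⊕0⊕0⊕1⊕0⊕0⊕0⊕1 = 1
Parity bit = 1 (so all 20 bits XOR to 0).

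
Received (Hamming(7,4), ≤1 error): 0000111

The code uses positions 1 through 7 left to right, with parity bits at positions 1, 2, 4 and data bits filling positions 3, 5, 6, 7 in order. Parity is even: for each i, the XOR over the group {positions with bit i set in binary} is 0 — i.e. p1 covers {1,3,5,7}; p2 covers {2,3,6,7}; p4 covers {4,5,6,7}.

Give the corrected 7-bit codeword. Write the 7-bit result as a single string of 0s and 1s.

0001111

s1 (pos 1,3,5,7): 0⊕0⊕1⊕1 = 0
s2 (pos 2,3,6,7): 0⊕0⊕1⊕1 = 0
s4 (pos 4,5,6,7): 0⊕1⊕1⊕1 = 1
Syndrome s4…s1 = 100 → error at position 4.
Flip position 4: 0000111 → 0001111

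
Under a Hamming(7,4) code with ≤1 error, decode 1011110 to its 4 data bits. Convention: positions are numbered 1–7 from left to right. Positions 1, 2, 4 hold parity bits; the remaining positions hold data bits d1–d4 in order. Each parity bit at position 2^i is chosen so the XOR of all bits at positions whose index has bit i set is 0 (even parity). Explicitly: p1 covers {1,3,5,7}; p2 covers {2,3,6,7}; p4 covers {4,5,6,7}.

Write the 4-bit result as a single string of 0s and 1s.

s1 (pos 1,3,5,7): 1⊕1⊕1⊕0 = 1
s2 (pos 2,3,6,7): 0⊕1⊕1⊕0 = 0
s4 (pos 4,5,6,7): 1⊕1⊕1⊕0 = 1
Syndrome s4…s1 = 101 → error at position 5.
Flip position 5: 1011110 → 1011010
Read data bits from positions 3,5,6,7: 1010

1010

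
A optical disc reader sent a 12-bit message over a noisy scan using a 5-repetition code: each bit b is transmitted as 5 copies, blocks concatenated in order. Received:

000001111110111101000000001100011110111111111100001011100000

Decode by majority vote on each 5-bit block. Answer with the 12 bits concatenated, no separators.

011000111010

Block 1 (00000): 0 ones → 0
Block 2 (11111): 5 ones → 1
Block 3 (10111): 4 ones → 1
Block 4 (10100): 2 ones → 0
Block 5 (00000): 0 ones → 0
Block 6 (01100): 2 ones → 0
Block 7 (01111): 4 ones → 1
Block 8 (01111): 4 ones → 1
Block 9 (11111): 5 ones → 1
Block 10 (10000): 1 one → 0
Block 11 (10111): 4 ones → 1
Block 12 (00000): 0 ones → 0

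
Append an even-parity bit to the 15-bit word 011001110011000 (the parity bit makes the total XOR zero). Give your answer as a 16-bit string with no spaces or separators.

XOR of the 15 data bits: 0⊕1⊕1⊕0⊕0⊕1⊕1⊕1⊕0⊕0⊕1⊕1⊕0⊕0⊕0 = 1
Parity bit = 1 (so all 16 bits XOR to 0).

0110011100110001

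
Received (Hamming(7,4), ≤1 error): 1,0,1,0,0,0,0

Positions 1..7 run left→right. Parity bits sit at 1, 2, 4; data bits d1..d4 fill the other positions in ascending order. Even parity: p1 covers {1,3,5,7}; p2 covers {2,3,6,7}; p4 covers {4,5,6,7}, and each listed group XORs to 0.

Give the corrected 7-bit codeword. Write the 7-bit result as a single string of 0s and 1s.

s1 (pos 1,3,5,7): 1⊕1⊕0⊕0 = 0
s2 (pos 2,3,6,7): 0⊕1⊕0⊕0 = 1
s4 (pos 4,5,6,7): 0⊕0⊕0⊕0 = 0
Syndrome s4…s1 = 010 → error at position 2.
Flip position 2: 1010000 → 1110000

1110000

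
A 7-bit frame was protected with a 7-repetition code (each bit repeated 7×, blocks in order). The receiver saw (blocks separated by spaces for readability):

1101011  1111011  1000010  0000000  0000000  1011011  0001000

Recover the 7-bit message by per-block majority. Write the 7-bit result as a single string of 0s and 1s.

1100010

Block 1 (1101011): 5 ones → 1
Block 2 (1111011): 6 ones → 1
Block 3 (1000010): 2 ones → 0
Block 4 (0000000): 0 ones → 0
Block 5 (0000000): 0 ones → 0
Block 6 (1011011): 5 ones → 1
Block 7 (0001000): 1 one → 0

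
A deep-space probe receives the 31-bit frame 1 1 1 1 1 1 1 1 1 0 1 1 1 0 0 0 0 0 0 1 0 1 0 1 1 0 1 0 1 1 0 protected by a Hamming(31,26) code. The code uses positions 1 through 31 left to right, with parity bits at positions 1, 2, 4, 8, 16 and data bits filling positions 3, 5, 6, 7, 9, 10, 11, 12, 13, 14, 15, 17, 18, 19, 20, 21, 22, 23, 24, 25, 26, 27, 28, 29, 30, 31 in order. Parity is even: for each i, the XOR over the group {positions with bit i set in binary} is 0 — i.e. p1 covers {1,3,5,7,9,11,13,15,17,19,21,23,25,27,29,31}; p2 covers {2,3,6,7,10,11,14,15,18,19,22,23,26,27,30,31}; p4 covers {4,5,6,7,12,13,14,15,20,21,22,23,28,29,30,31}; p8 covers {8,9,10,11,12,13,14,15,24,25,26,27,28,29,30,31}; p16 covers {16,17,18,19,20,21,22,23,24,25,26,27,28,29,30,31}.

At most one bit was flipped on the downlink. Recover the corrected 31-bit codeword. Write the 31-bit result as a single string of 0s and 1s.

1111111110111001000101011010110

s1 (pos 1,3,5,7,9,11,13,15,17,19,21,23,25,27,29,31): 1⊕1⊕1⊕1⊕1⊕1⊕1⊕0⊕0⊕0⊕0⊕0⊕1⊕1⊕1⊕0 = 0
s2 (pos 2,3,6,7,10,11,14,15,18,19,22,23,26,27,30,31): 1⊕1⊕1⊕1⊕0⊕1⊕0⊕0⊕0⊕0⊕1⊕0⊕0⊕1⊕1⊕0 = 0
s4 (pos 4,5,6,7,12,13,14,15,20,21,22,23,28,29,30,31): 1⊕1⊕1⊕1⊕1⊕1⊕0⊕0⊕1⊕0⊕1⊕0⊕0⊕1⊕1⊕0 = 0
s8 (pos 8,9,10,11,12,13,14,15,24,25,26,27,28,29,30,31): 1⊕1⊕0⊕1⊕1⊕1⊕0⊕0⊕1⊕1⊕0⊕1⊕0⊕1⊕1⊕0 = 0
s16 (pos 16,17,18,19,20,21,22,23,24,25,26,27,28,29,30,31): 0⊕0⊕0⊕0⊕1⊕0⊕1⊕0⊕1⊕1⊕0⊕1⊕0⊕1⊕1⊕0 = 1
Syndrome s16…s1 = 10000 → error at position 16.
Flip position 16: 1111111110111000000101011010110 → 1111111110111001000101011010110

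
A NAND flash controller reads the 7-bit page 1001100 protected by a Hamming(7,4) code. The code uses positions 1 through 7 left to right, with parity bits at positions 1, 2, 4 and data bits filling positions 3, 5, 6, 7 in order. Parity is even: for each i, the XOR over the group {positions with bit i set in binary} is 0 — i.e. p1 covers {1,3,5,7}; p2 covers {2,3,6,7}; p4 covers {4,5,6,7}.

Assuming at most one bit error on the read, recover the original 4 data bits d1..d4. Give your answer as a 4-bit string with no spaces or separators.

s1 (pos 1,3,5,7): 1⊕0⊕1⊕0 = 0
s2 (pos 2,3,6,7): 0⊕0⊕0⊕0 = 0
s4 (pos 4,5,6,7): 1⊕1⊕0⊕0 = 0
Syndrome s4…s1 = 000 → no error.
Read data bits from positions 3,5,6,7: 0100

0100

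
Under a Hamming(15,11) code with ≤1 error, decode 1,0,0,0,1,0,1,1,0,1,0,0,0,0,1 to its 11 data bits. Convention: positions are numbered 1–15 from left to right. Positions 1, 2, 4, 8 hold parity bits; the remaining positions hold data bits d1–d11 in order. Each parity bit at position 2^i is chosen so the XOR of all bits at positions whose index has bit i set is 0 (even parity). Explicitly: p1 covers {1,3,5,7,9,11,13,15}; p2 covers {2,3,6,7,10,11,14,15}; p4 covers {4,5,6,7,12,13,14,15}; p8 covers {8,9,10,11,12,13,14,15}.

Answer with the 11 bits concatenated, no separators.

01010100011

s1 (pos 1,3,5,7,9,11,13,15): 1⊕0⊕1⊕1⊕0⊕0⊕0⊕1 = 0
s2 (pos 2,3,6,7,10,11,14,15): 0⊕0⊕0⊕1⊕1⊕0⊕0⊕1 = 1
s4 (pos 4,5,6,7,12,13,14,15): 0⊕1⊕0⊕1⊕0⊕0⊕0⊕1 = 1
s8 (pos 8,9,10,11,12,13,14,15): 1⊕0⊕1⊕0⊕0⊕0⊕0⊕1 = 1
Syndrome s8…s1 = 1110 → error at position 14.
Flip position 14: 100010110100001 → 100010110100011
Read data bits from positions 3,5,6,7,9,10,11,12,13,14,15: 01010100011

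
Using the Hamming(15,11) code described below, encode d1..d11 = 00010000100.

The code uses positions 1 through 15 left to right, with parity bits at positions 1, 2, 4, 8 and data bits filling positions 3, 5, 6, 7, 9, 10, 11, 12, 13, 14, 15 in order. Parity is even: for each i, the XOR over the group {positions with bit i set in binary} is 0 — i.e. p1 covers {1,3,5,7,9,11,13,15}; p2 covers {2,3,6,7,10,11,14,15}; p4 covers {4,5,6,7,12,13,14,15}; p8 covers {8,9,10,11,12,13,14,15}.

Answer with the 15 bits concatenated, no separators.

Place data at non-parity positions: p1 p2 0 p4 0 0 1 p8 0 0 0 0 1 0 0
p1 (pos 1,3,5,7,9,11,13,15): XOR of data positions = 0⊕0⊕1⊕0⊕0⊕1⊕0 = 0
p2 (pos 2,3,6,7,10,11,14,15): XOR of data positions = 0⊕0⊕1⊕0⊕0⊕0⊕0 = 1
p4 (pos 4,5,6,7,12,13,14,15): XOR of data positions = 0⊕0⊕1⊕0⊕1⊕0⊕0 = 0
p8 (pos 8,9,10,11,12,13,14,15): XOR of data positions = 0⊕0⊕0⊕0⊕1⊕0⊕0 = 1
Codeword: 010000110000100

010000110000100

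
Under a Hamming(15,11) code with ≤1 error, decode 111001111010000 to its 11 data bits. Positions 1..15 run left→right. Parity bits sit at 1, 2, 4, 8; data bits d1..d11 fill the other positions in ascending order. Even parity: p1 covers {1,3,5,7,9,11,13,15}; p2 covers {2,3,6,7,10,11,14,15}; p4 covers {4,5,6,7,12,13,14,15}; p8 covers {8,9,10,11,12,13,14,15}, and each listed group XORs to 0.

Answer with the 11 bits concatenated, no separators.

s1 (pos 1,3,5,7,9,11,13,15): 1⊕1⊕0⊕1⊕1⊕1⊕0⊕0 = 1
s2 (pos 2,3,6,7,10,11,14,15): 1⊕1⊕1⊕1⊕0⊕1⊕0⊕0 = 1
s4 (pos 4,5,6,7,12,13,14,15): 0⊕0⊕1⊕1⊕0⊕0⊕0⊕0 = 0
s8 (pos 8,9,10,11,12,13,14,15): 1⊕1⊕0⊕1⊕0⊕0⊕0⊕0 = 1
Syndrome s8…s1 = 1011 → error at position 11.
Flip position 11: 111001111010000 → 111001111000000
Read data bits from positions 3,5,6,7,9,10,11,12,13,14,15: 10111000000

10111000000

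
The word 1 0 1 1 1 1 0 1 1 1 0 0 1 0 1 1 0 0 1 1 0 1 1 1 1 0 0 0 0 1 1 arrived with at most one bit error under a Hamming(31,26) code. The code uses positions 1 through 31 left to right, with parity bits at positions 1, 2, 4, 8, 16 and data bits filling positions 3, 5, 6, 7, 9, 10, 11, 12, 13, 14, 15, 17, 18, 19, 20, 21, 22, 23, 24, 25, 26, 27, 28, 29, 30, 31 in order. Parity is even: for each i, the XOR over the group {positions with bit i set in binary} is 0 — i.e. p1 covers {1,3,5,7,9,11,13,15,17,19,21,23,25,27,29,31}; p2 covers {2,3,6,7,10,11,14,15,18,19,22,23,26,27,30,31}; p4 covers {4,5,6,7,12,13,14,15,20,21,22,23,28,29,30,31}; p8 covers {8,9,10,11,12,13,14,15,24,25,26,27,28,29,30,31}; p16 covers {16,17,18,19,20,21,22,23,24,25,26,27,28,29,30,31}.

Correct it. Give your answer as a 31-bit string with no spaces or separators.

s1 (pos 1,3,5,7,9,11,13,15,17,19,21,23,25,27,29,31): 1⊕1⊕1⊕0⊕1⊕0⊕1⊕1⊕0⊕1⊕0⊕1⊕1⊕0⊕0⊕1 = 0
s2 (pos 2,3,6,7,10,11,14,15,18,19,22,23,26,27,30,31): 0⊕1⊕1⊕0⊕1⊕0⊕0⊕1⊕0⊕1⊕1⊕1⊕0⊕0⊕1⊕1 = 1
s4 (pos 4,5,6,7,12,13,14,15,20,21,22,23,28,29,30,31): 1⊕1⊕1⊕0⊕0⊕1⊕0⊕1⊕1⊕0⊕1⊕1⊕0⊕0⊕1⊕1 = 0
s8 (pos 8,9,10,11,12,13,14,15,24,25,26,27,28,29,30,31): 1⊕1⊕1⊕0⊕0⊕1⊕0⊕1⊕1⊕1⊕0⊕0⊕0⊕0⊕1⊕1 = 1
s16 (pos 16,17,18,19,20,21,22,23,24,25,26,27,28,29,30,31): 1⊕0⊕0⊕1⊕1⊕0⊕1⊕1⊕1⊕1⊕0⊕0⊕0⊕0⊕1⊕1 = 1
Syndrome s16…s1 = 11010 → error at position 26.
Flip position 26: 1011110111001011001101111000011 → 1011110111001011001101111100011

1011110111001011001101111100011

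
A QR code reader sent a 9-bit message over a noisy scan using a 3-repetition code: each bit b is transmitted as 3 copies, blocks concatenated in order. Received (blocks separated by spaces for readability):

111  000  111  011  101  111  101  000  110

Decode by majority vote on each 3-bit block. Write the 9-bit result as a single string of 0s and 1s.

Block 1 (111): 3 ones → 1
Block 2 (000): 0 ones → 0
Block 3 (111): 3 ones → 1
Block 4 (011): 2 ones → 1
Block 5 (101): 2 ones → 1
Block 6 (111): 3 ones → 1
Block 7 (101): 2 ones → 1
Block 8 (000): 0 ones → 0
Block 9 (110): 2 ones → 1

101111101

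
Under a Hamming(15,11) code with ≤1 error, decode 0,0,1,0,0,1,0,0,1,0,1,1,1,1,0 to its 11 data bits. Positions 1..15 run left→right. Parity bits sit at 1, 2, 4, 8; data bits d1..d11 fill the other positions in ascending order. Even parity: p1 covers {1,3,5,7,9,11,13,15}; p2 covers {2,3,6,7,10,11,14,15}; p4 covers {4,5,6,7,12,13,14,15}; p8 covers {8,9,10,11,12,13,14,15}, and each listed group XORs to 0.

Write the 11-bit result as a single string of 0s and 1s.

10101011110

s1 (pos 1,3,5,7,9,11,13,15): 0⊕1⊕0⊕0⊕1⊕1⊕1⊕0 = 0
s2 (pos 2,3,6,7,10,11,14,15): 0⊕1⊕1⊕0⊕0⊕1⊕1⊕0 = 0
s4 (pos 4,5,6,7,12,13,14,15): 0⊕0⊕1⊕0⊕1⊕1⊕1⊕0 = 0
s8 (pos 8,9,10,11,12,13,14,15): 0⊕1⊕0⊕1⊕1⊕1⊕1⊕0 = 1
Syndrome s8…s1 = 1000 → error at position 8.
Flip position 8: 001001001011110 → 001001011011110
Read data bits from positions 3,5,6,7,9,10,11,12,13,14,15: 10101011110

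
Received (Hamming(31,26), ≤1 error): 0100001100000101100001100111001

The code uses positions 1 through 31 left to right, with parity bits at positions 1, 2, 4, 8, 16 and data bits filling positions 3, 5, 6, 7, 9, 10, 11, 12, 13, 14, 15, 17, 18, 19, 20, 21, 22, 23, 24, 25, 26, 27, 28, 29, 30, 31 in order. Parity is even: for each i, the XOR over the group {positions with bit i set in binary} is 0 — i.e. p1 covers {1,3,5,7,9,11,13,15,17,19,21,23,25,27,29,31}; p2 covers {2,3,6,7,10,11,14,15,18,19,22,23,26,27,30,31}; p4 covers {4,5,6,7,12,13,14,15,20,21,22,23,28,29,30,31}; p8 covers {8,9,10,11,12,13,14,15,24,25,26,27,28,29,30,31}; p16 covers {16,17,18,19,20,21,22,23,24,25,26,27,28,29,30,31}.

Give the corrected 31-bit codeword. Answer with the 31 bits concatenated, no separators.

1100001100000101100001100111001

s1 (pos 1,3,5,7,9,11,13,15,17,19,21,23,25,27,29,31): 0⊕0⊕0⊕1⊕0⊕0⊕0⊕0⊕1⊕0⊕0⊕1⊕0⊕1⊕0⊕1 = 1
s2 (pos 2,3,6,7,10,11,14,15,18,19,22,23,26,27,30,31): 1⊕0⊕0⊕1⊕0⊕0⊕1⊕0⊕0⊕0⊕1⊕1⊕1⊕1⊕0⊕1 = 0
s4 (pos 4,5,6,7,12,13,14,15,20,21,22,23,28,29,30,31): 0⊕0⊕0⊕1⊕0⊕0⊕1⊕0⊕0⊕0⊕1⊕1⊕1⊕0⊕0⊕1 = 0
s8 (pos 8,9,10,11,12,13,14,15,24,25,26,27,28,29,30,31): 1⊕0⊕0⊕0⊕0⊕0⊕1⊕0⊕0⊕0⊕1⊕1⊕1⊕0⊕0⊕1 = 0
s16 (pos 16,17,18,19,20,21,22,23,24,25,26,27,28,29,30,31): 1⊕1⊕0⊕0⊕0⊕0⊕1⊕1⊕0⊕0⊕1⊕1⊕1⊕0⊕0⊕1 = 0
Syndrome s16…s1 = 00001 → error at position 1.
Flip position 1: 0100001100000101100001100111001 → 1100001100000101100001100111001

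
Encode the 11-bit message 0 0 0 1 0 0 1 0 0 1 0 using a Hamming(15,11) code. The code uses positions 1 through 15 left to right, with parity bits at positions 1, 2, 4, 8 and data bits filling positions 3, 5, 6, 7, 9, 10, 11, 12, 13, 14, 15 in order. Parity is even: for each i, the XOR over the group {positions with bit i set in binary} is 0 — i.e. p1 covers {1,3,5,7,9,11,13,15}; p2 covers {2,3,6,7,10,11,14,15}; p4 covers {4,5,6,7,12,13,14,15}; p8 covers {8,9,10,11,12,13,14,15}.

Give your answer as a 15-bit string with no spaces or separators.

Place data at non-parity positions: p1 p2 0 p4 0 0 1 p8 0 0 1 0 0 1 0
p1 (pos 1,3,5,7,9,11,13,15): XOR of data positions = 0⊕0⊕1⊕0⊕1⊕0⊕0 = 0
p2 (pos 2,3,6,7,10,11,14,15): XOR of data positions = 0⊕0⊕1⊕0⊕1⊕1⊕0 = 1
p4 (pos 4,5,6,7,12,13,14,15): XOR of data positions = 0⊕0⊕1⊕0⊕0⊕1⊕0 = 0
p8 (pos 8,9,10,11,12,13,14,15): XOR of data positions = 0⊕0⊕1⊕0⊕0⊕1⊕0 = 0
Codeword: 010000100010010

010000100010010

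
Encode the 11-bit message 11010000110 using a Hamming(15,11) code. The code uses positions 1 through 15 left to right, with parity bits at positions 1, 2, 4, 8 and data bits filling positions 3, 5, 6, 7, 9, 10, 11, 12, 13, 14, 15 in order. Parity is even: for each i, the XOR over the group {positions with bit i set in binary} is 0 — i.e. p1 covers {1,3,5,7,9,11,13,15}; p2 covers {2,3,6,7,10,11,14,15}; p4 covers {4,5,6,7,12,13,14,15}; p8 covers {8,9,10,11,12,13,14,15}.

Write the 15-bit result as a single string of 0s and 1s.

011010100000110

Place data at non-parity positions: p1 p2 1 p4 1 0 1 p8 0 0 0 0 1 1 0
p1 (pos 1,3,5,7,9,11,13,15): XOR of data positions = 1⊕1⊕1⊕0⊕0⊕1⊕0 = 0
p2 (pos 2,3,6,7,10,11,14,15): XOR of data positions = 1⊕0⊕1⊕0⊕0⊕1⊕0 = 1
p4 (pos 4,5,6,7,12,13,14,15): XOR of data positions = 1⊕0⊕1⊕0⊕1⊕1⊕0 = 0
p8 (pos 8,9,10,11,12,13,14,15): XOR of data positions = 0⊕0⊕0⊕0⊕1⊕1⊕0 = 0
Codeword: 011010100000110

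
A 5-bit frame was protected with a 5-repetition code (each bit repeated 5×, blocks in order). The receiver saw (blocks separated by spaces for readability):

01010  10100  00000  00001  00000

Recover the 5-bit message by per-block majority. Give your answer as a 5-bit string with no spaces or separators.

Block 1 (01010): 2 ones → 0
Block 2 (10100): 2 ones → 0
Block 3 (00000): 0 ones → 0
Block 4 (00001): 1 one → 0
Block 5 (00000): 0 ones → 0

00000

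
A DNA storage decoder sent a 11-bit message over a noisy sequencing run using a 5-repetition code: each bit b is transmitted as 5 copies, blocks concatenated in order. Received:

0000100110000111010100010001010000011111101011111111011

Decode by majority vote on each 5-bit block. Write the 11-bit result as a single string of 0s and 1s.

Block 1 (00001): 1 one → 0
Block 2 (00110): 2 ones → 0
Block 3 (00011): 2 ones → 0
Block 4 (10101): 3 ones → 1
Block 5 (00010): 1 one → 0
Block 6 (00101): 2 ones → 0
Block 7 (00000): 0 ones → 0
Block 8 (11111): 5 ones → 1
Block 9 (10101): 3 ones → 1
Block 10 (11111): 5 ones → 1
Block 11 (11011): 4 ones → 1

00010001111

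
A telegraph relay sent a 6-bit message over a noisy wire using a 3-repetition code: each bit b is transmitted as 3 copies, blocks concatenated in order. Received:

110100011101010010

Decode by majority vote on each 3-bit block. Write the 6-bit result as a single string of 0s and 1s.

Block 1 (110): 2 ones → 1
Block 2 (100): 1 one → 0
Block 3 (011): 2 ones → 1
Block 4 (101): 2 ones → 1
Block 5 (010): 1 one → 0
Block 6 (010): 1 one → 0

101100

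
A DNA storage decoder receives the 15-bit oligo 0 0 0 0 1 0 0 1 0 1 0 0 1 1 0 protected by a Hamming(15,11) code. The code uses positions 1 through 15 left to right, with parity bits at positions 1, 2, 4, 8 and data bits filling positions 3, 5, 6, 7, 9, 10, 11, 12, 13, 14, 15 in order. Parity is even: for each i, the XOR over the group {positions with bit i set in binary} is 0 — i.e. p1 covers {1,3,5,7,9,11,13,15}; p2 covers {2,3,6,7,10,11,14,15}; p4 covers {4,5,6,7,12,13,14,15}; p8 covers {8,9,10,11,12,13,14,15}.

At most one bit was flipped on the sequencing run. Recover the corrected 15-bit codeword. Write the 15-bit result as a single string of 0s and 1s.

s1 (pos 1,3,5,7,9,11,13,15): 0⊕0⊕1⊕0⊕0⊕0⊕1⊕0 = 0
s2 (pos 2,3,6,7,10,11,14,15): 0⊕0⊕0⊕0⊕1⊕0⊕1⊕0 = 0
s4 (pos 4,5,6,7,12,13,14,15): 0⊕1⊕0⊕0⊕0⊕1⊕1⊕0 = 1
s8 (pos 8,9,10,11,12,13,14,15): 1⊕0⊕1⊕0⊕0⊕1⊕1⊕0 = 0
Syndrome s8…s1 = 0100 → error at position 4.
Flip position 4: 000010010100110 → 000110010100110

000110010100110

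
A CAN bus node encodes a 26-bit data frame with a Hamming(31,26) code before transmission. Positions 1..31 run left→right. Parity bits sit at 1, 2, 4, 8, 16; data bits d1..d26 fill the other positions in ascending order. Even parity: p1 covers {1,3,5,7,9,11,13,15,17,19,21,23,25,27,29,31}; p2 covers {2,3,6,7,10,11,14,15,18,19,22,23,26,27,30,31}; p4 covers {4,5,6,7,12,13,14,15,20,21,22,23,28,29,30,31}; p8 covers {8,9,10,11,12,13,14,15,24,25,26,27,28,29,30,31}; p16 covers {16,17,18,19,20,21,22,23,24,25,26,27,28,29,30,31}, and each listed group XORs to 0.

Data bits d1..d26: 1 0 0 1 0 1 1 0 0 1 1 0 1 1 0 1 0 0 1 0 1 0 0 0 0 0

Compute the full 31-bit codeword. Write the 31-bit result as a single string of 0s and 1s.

Place data at non-parity positions: p1 p2 1 p4 0 0 1 p8 0 1 1 0 0 1 1 p16 0 1 1 0 1 0 0 1 0 1 0 0 0 0 0
p1 (pos 1,3,5,7,9,11,13,15,17,19,21,23,25,27,29,31): XOR of data positions = 1⊕0⊕1⊕0⊕1⊕0⊕1⊕0⊕1⊕1⊕0⊕0⊕0⊕0⊕0 = 0
p2 (pos 2,3,6,7,10,11,14,15,18,19,22,23,26,27,30,31): XOR of data positions = 1⊕0⊕1⊕1⊕1⊕1⊕1⊕1⊕1⊕0⊕0⊕1⊕0⊕0⊕0 = 1
p4 (pos 4,5,6,7,12,13,14,15,20,21,22,23,28,29,30,31): XOR of data positions = 0⊕0⊕1⊕0⊕0⊕1⊕1⊕0⊕1⊕0⊕0⊕0⊕0⊕0⊕0 = 0
p8 (pos 8,9,10,11,12,13,14,15,24,25,26,27,28,29,30,31): XOR of data positions = 0⊕1⊕1⊕0⊕0⊕1⊕1⊕1⊕0⊕1⊕0⊕0⊕0⊕0⊕0 = 0
p16 (pos 16,17,18,19,20,21,22,23,24,25,26,27,28,29,30,31): XOR of data positions = 0⊕1⊕1⊕0⊕1⊕0⊕0⊕1⊕0⊕1⊕0⊕0⊕0⊕0⊕0 = 1
Codeword: 0110001001100111011010010100000

0110001001100111011010010100000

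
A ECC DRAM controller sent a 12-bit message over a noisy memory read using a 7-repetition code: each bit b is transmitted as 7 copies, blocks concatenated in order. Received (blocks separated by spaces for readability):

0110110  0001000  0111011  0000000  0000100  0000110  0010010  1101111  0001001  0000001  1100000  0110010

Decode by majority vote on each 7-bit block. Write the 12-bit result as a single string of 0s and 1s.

Block 1 (0110110): 4 ones → 1
Block 2 (0001000): 1 one → 0
Block 3 (0111011): 5 ones → 1
Block 4 (0000000): 0 ones → 0
Block 5 (0000100): 1 one → 0
Block 6 (0000110): 2 ones → 0
Block 7 (0010010): 2 ones → 0
Block 8 (1101111): 6 ones → 1
Block 9 (0001001): 2 ones → 0
Block 10 (0000001): 1 one → 0
Block 11 (1100000): 2 ones → 0
Block 12 (0110010): 3 ones → 0

101000010000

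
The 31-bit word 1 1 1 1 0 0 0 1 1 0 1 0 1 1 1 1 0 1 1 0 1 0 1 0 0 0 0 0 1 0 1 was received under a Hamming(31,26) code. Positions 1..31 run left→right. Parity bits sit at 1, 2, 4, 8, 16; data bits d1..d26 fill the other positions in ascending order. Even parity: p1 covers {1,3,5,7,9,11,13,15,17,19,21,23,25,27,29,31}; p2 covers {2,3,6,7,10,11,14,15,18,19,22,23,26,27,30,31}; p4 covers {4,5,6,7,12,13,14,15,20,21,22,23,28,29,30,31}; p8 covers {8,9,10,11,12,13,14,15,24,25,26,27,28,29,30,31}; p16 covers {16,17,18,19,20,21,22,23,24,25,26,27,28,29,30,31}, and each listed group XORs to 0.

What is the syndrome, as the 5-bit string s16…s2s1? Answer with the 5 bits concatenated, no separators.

s1 (pos 1,3,5,7,9,11,13,15,17,19,21,23,25,27,29,31): 1⊕1⊕0⊕0⊕1⊕1⊕1⊕1⊕0⊕1⊕1⊕1⊕0⊕0⊕1⊕1 = 1
s2 (pos 2,3,6,7,10,11,14,15,18,19,22,23,26,27,30,31): 1⊕1⊕0⊕0⊕0⊕1⊕1⊕1⊕1⊕1⊕0⊕1⊕0⊕0⊕0⊕1 = 1
s4 (pos 4,5,6,7,12,13,14,15,20,21,22,23,28,29,30,31): 1⊕0⊕0⊕0⊕0⊕1⊕1⊕1⊕0⊕1⊕0⊕1⊕0⊕1⊕0⊕1 = 0
s8 (pos 8,9,10,11,12,13,14,15,24,25,26,27,28,29,30,31): 1⊕1⊕0⊕1⊕0⊕1⊕1⊕1⊕0⊕0⊕0⊕0⊕0⊕1⊕0⊕1 = 0
s16 (pos 16,17,18,19,20,21,22,23,24,25,26,27,28,29,30,31): 1⊕0⊕1⊕1⊕0⊕1⊕0⊕1⊕0⊕0⊕0⊕0⊕0⊕1⊕0⊕1 = 1
Syndrome s16…s1 = 10011 → error at position 19.

10011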